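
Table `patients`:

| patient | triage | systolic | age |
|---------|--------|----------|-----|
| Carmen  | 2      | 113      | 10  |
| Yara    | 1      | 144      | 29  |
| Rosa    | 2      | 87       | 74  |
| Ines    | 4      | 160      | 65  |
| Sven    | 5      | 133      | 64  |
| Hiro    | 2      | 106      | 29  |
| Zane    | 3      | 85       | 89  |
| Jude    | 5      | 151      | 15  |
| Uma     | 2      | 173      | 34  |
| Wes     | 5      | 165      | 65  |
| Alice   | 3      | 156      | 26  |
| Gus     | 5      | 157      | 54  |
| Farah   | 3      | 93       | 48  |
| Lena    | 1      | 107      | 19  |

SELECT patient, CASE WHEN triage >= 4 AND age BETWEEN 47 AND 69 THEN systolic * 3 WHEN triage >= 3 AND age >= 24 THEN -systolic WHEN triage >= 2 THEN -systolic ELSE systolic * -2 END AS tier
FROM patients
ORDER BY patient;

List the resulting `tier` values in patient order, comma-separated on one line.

patient=Alice: triage >= 3 AND age >= 24 → -156
patient=Carmen: triage >= 2 → -113
patient=Farah: triage >= 3 AND age >= 24 → -93
patient=Gus: triage >= 4 AND age BETWEEN 47 AND 69 → 471
patient=Hiro: triage >= 2 → -106
patient=Ines: triage >= 4 AND age BETWEEN 47 AND 69 → 480
patient=Jude: triage >= 2 → -151
patient=Lena: ELSE → -214
patient=Rosa: triage >= 2 → -87
patient=Sven: triage >= 4 AND age BETWEEN 47 AND 69 → 399
patient=Uma: triage >= 2 → -173
patient=Wes: triage >= 4 AND age BETWEEN 47 AND 69 → 495
patient=Yara: ELSE → -288
patient=Zane: triage >= 3 AND age >= 24 → -85

-156, -113, -93, 471, -106, 480, -151, -214, -87, 399, -173, 495, -288, -85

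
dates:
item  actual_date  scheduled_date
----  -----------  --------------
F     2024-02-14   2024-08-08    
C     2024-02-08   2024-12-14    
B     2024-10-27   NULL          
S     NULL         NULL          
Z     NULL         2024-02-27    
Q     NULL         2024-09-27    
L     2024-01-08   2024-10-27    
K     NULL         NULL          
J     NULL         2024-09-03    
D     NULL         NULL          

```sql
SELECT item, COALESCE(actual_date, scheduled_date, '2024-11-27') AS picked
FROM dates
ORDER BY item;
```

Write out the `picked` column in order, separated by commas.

2024-10-27, 2024-02-08, 2024-11-27, 2024-02-14, 2024-09-03, 2024-11-27, 2024-01-08, 2024-09-27, 2024-11-27, 2024-02-27

item=B: actual_date=2024-10-27 → 2024-10-27
item=C: actual_date=2024-02-08 → 2024-02-08
item=D: actual_date=NULL, scheduled_date=NULL, → literal 2024-11-27 → 2024-11-27
item=F: actual_date=2024-02-14 → 2024-02-14
item=J: actual_date=NULL, scheduled_date=2024-09-03 → 2024-09-03
item=K: actual_date=NULL, scheduled_date=NULL, → literal 2024-11-27 → 2024-11-27
item=L: actual_date=2024-01-08 → 2024-01-08
item=Q: actual_date=NULL, scheduled_date=2024-09-27 → 2024-09-27
item=S: actual_date=NULL, scheduled_date=NULL, → literal 2024-11-27 → 2024-11-27
item=Z: actual_date=NULL, scheduled_date=2024-02-27 → 2024-02-27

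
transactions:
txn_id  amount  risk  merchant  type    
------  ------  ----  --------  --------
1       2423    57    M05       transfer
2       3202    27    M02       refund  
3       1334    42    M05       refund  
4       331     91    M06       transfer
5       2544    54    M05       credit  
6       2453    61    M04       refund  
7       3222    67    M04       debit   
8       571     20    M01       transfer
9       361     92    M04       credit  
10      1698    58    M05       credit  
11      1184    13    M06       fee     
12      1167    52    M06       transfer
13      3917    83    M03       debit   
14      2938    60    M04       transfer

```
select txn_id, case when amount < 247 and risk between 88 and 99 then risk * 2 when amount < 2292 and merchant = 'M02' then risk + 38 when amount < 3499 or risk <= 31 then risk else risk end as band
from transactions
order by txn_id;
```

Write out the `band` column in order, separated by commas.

txn_id=1: amount < 3499 or risk <= 31 → 57
txn_id=2: amount < 3499 or risk <= 31 → 27
txn_id=3: amount < 3499 or risk <= 31 → 42
txn_id=4: amount < 3499 or risk <= 31 → 91
txn_id=5: amount < 3499 or risk <= 31 → 54
txn_id=6: amount < 3499 or risk <= 31 → 61
txn_id=7: amount < 3499 or risk <= 31 → 67
txn_id=8: amount < 3499 or risk <= 31 → 20
txn_id=9: amount < 3499 or risk <= 31 → 92
txn_id=10: amount < 3499 or risk <= 31 → 58
txn_id=11: amount < 3499 or risk <= 31 → 13
txn_id=12: amount < 3499 or risk <= 31 → 52
txn_id=13: ELSE → 83
txn_id=14: amount < 3499 or risk <= 31 → 60

57, 27, 42, 91, 54, 61, 67, 20, 92, 58, 13, 52, 83, 60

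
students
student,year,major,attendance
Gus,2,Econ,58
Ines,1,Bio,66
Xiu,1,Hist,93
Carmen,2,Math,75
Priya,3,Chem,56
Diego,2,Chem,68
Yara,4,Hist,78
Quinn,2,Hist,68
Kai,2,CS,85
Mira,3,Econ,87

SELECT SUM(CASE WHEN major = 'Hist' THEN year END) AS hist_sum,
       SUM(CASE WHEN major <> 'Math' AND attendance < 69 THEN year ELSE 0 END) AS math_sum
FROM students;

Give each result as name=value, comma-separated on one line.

hist_sum=7, math_sum=10

[hist_sum: major = 'Hist']
student=Gus: ✗
student=Ines: ✗
student=Xiu: ✓ → 1
student=Carmen: ✗
student=Priya: ✗
student=Diego: ✗
student=Yara: ✓ → 4
student=Quinn: ✓ → 2
student=Kai: ✗
student=Mira: ✗
hist_sum = 1 + 4 + 2 = 7
—
[math_sum: major <> 'Math' AND attendance < 69]
student=Gus: ✓ → 2
student=Ines: ✓ → 1
student=Xiu: ✗
student=Carmen: ✗
student=Priya: ✓ → 3
student=Diego: ✓ → 2
student=Yara: ✗
student=Quinn: ✓ → 2
student=Kai: ✗
student=Mira: ✗
math_sum = 2 + 1 + 3 + 2 + 2 = 10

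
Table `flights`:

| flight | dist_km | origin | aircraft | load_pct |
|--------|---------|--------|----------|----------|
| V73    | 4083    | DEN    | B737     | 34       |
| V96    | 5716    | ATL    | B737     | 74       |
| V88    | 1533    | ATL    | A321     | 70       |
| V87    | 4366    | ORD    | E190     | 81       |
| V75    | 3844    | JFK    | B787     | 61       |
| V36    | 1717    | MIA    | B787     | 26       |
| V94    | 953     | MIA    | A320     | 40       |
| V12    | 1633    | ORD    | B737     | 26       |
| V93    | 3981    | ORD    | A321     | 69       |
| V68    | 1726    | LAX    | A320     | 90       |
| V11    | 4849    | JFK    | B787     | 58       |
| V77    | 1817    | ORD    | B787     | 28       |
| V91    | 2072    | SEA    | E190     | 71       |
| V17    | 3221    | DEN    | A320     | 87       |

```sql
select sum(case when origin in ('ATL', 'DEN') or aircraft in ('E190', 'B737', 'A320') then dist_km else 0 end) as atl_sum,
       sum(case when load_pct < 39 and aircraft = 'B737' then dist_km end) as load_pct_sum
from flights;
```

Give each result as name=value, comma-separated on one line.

[atl_sum: origin in ('ATL', 'DEN') or aircraft in ('E190', 'B737', 'A320')]
flight=V73: ✓ → 4083
flight=V96: ✓ → 5716
flight=V88: ✓ → 1533
flight=V87: ✓ → 4366
flight=V75: ✗
flight=V36: ✗
flight=V94: ✓ → 953
flight=V12: ✓ → 1633
flight=V93: ✗
flight=V68: ✓ → 1726
flight=V11: ✗
flight=V77: ✗
flight=V91: ✓ → 2072
flight=V17: ✓ → 3221
atl_sum = 4083 + 5716 + 1533 + 4366 + 953 + 1633 + 1726 + 2072 + 3221 = 25303
—
[load_pct_sum: load_pct < 39 and aircraft = 'B737']
flight=V73: ✓ → 4083
flight=V96: ✗
flight=V88: ✗
flight=V87: ✗
flight=V75: ✗
flight=V36: ✗
flight=V94: ✗
flight=V12: ✓ → 1633
flight=V93: ✗
flight=V68: ✗
flight=V11: ✗
flight=V77: ✗
flight=V91: ✗
flight=V17: ✗
load_pct_sum = 4083 + 1633 = 5716

atl_sum=25303, load_pct_sum=5716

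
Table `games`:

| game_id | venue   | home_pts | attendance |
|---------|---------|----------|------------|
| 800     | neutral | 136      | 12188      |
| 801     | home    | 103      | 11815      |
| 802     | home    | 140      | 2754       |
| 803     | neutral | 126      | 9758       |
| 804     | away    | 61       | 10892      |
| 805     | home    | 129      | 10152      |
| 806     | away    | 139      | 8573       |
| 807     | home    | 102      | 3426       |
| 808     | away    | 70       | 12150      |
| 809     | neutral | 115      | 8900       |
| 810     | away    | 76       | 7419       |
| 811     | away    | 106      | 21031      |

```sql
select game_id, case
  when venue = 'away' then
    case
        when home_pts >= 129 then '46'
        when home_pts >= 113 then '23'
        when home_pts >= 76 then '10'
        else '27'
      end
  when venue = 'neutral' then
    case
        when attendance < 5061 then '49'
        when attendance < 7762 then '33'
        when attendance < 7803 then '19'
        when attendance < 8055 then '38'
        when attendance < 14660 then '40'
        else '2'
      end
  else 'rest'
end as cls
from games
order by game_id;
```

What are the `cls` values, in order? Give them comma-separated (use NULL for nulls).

40, rest, rest, 40, 27, rest, 46, rest, 27, 40, 10, 10

game_id=800: venue='neutral' → inner[attendance < 14660] → 40
game_id=801: venue='home' → outer ELSE → rest
game_id=802: venue='home' → outer ELSE → rest
game_id=803: venue='neutral' → inner[attendance < 14660] → 40
game_id=804: venue='away' → inner[ELSE] → 27
game_id=805: venue='home' → outer ELSE → rest
game_id=806: venue='away' → inner[home_pts >= 129] → 46
game_id=807: venue='home' → outer ELSE → rest
game_id=808: venue='away' → inner[ELSE] → 27
game_id=809: venue='neutral' → inner[attendance < 14660] → 40
game_id=810: venue='away' → inner[home_pts >= 76] → 10
game_id=811: venue='away' → inner[home_pts >= 76] → 10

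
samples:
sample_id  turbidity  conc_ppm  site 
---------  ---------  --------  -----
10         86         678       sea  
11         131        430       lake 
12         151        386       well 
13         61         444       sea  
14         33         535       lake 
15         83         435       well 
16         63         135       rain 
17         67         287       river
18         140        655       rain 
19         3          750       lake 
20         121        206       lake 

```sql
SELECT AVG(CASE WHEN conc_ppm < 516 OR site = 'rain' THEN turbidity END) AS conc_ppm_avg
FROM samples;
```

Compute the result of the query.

sample_id=10: ✗
sample_id=11: ✓ → 131
sample_id=12: ✓ → 151
sample_id=13: ✓ → 61
sample_id=14: ✗
sample_id=15: ✓ → 83
sample_id=16: ✓ → 63
sample_id=17: ✓ → 67
sample_id=18: ✓ → 140
sample_id=19: ✗
sample_id=20: ✓ → 121
conc_ppm_avg = (131 + 151 + 61 + 83 + 63 + 67 + 140 + 121) / 8 = 102.125

102.125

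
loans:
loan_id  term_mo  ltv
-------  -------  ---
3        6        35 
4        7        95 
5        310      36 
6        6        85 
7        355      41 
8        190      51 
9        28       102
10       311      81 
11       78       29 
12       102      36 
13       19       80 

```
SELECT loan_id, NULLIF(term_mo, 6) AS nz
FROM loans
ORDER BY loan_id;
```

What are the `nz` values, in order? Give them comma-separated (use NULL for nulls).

loan_id=3: term_mo=6 vs 6: equal → NULL
loan_id=4: term_mo=7 vs 6: differ → 7
loan_id=5: term_mo=310 vs 6: differ → 310
loan_id=6: term_mo=6 vs 6: equal → NULL
loan_id=7: term_mo=355 vs 6: differ → 355
loan_id=8: term_mo=190 vs 6: differ → 190
loan_id=9: term_mo=28 vs 6: differ → 28
loan_id=10: term_mo=311 vs 6: differ → 311
loan_id=11: term_mo=78 vs 6: differ → 78
loan_id=12: term_mo=102 vs 6: differ → 102
loan_id=13: term_mo=19 vs 6: differ → 19

NULL, 7, 310, NULL, 355, 190, 28, 311, 78, 102, 19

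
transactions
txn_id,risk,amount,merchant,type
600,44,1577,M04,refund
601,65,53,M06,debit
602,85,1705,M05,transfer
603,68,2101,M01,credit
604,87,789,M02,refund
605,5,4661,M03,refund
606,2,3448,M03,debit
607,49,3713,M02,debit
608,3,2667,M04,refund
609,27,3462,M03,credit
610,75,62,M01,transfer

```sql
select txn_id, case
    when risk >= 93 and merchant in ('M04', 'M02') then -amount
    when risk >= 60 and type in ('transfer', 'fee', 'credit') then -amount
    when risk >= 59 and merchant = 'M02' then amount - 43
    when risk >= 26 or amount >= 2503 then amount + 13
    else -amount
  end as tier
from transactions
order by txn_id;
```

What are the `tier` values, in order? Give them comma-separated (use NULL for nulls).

txn_id=600: risk >= 26 or amount >= 2503 → 1590
txn_id=601: risk >= 26 or amount >= 2503 → 66
txn_id=602: risk >= 60 and type in ('transfer', 'fee', 'credit') → -1705
txn_id=603: risk >= 60 and type in ('transfer', 'fee', 'credit') → -2101
txn_id=604: risk >= 59 and merchant = 'M02' → 746
txn_id=605: risk >= 26 or amount >= 2503 → 4674
txn_id=606: risk >= 26 or amount >= 2503 → 3461
txn_id=607: risk >= 26 or amount >= 2503 → 3726
txn_id=608: risk >= 26 or amount >= 2503 → 2680
txn_id=609: risk >= 26 or amount >= 2503 → 3475
txn_id=610: risk >= 60 and type in ('transfer', 'fee', 'credit') → -62

1590, 66, -1705, -2101, 746, 4674, 3461, 3726, 2680, 3475, -62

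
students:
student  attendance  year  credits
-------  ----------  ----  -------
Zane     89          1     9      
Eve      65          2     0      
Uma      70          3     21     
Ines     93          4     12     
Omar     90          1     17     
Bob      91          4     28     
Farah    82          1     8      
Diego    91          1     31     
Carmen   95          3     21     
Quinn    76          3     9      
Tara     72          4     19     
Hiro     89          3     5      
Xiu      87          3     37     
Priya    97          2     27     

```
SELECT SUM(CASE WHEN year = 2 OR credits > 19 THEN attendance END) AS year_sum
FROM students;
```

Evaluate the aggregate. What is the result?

student=Zane: ✗
student=Eve: ✓ → 65
student=Uma: ✓ → 70
student=Ines: ✗
student=Omar: ✗
student=Bob: ✓ → 91
student=Farah: ✗
student=Diego: ✓ → 91
student=Carmen: ✓ → 95
student=Quinn: ✗
student=Tara: ✗
student=Hiro: ✗
student=Xiu: ✓ → 87
student=Priya: ✓ → 97
year_sum = 65 + 70 + 91 + 91 + 95 + 87 + 97 = 596

596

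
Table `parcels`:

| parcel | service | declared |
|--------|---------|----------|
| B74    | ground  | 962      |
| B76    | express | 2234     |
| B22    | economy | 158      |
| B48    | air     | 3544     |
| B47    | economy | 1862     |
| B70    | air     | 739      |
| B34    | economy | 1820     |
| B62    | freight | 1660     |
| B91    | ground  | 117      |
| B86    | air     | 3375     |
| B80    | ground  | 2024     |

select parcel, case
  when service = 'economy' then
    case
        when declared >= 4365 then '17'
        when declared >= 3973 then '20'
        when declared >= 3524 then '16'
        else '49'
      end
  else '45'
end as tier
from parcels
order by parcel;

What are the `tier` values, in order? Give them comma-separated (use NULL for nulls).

parcel=B22: service='economy' → inner[ELSE] → 49
parcel=B34: service='economy' → inner[ELSE] → 49
parcel=B47: service='economy' → inner[ELSE] → 49
parcel=B48: service='air' → outer ELSE → 45
parcel=B62: service='freight' → outer ELSE → 45
parcel=B70: service='air' → outer ELSE → 45
parcel=B74: service='ground' → outer ELSE → 45
parcel=B76: service='express' → outer ELSE → 45
parcel=B80: service='ground' → outer ELSE → 45
parcel=B86: service='air' → outer ELSE → 45
parcel=B91: service='ground' → outer ELSE → 45

49, 49, 49, 45, 45, 45, 45, 45, 45, 45, 45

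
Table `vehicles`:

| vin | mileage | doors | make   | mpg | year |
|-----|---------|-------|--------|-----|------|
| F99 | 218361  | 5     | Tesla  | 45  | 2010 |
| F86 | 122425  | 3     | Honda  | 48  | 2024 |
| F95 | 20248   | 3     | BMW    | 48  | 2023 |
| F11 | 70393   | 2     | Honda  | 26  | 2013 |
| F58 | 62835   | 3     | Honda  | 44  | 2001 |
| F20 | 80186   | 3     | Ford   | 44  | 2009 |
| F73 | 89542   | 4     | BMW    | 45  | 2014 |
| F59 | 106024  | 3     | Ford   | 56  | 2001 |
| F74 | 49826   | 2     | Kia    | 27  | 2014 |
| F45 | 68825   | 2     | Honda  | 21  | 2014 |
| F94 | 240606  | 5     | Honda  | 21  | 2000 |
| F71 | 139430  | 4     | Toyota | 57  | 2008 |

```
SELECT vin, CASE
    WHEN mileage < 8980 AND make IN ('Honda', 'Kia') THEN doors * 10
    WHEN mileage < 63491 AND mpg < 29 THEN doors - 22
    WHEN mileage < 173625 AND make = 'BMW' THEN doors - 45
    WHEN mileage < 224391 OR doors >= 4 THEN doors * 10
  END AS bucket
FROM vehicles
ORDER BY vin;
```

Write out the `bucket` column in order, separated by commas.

20, 30, 20, 30, 30, 40, -41, -20, 30, 50, -42, 50

vin=F11: mileage < 224391 OR doors >= 4 → 20
vin=F20: mileage < 224391 OR doors >= 4 → 30
vin=F45: mileage < 224391 OR doors >= 4 → 20
vin=F58: mileage < 224391 OR doors >= 4 → 30
vin=F59: mileage < 224391 OR doors >= 4 → 30
vin=F71: mileage < 224391 OR doors >= 4 → 40
vin=F73: mileage < 173625 AND make = 'BMW' → -41
vin=F74: mileage < 63491 AND mpg < 29 → -20
vin=F86: mileage < 224391 OR doors >= 4 → 30
vin=F94: mileage < 224391 OR doors >= 4 → 50
vin=F95: mileage < 173625 AND make = 'BMW' → -42
vin=F99: mileage < 224391 OR doors >= 4 → 50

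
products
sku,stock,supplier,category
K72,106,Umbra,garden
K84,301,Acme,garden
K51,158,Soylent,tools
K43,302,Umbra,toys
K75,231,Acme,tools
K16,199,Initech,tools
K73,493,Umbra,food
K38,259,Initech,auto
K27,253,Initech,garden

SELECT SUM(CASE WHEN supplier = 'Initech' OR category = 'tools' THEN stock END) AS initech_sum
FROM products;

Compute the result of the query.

1100

sku=K72: ✗
sku=K84: ✗
sku=K51: ✓ → 158
sku=K43: ✗
sku=K75: ✓ → 231
sku=K16: ✓ → 199
sku=K73: ✗
sku=K38: ✓ → 259
sku=K27: ✓ → 253
initech_sum = 158 + 231 + 199 + 259 + 253 = 1100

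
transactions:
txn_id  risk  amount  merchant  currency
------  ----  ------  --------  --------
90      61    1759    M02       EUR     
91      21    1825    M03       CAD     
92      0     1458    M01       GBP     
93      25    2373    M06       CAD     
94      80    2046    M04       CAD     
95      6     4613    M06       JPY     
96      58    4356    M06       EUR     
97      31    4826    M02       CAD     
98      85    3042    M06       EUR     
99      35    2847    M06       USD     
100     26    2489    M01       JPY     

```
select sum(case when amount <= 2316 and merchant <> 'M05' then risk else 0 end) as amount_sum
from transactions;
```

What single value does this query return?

txn_id=90: ✓ → 61
txn_id=91: ✓ → 21
txn_id=92: ✓ → 0
txn_id=93: ✗
txn_id=94: ✓ → 80
txn_id=95: ✗
txn_id=96: ✗
txn_id=97: ✗
txn_id=98: ✗
txn_id=99: ✗
txn_id=100: ✗
amount_sum = 61 + 21 + 80 = 162

162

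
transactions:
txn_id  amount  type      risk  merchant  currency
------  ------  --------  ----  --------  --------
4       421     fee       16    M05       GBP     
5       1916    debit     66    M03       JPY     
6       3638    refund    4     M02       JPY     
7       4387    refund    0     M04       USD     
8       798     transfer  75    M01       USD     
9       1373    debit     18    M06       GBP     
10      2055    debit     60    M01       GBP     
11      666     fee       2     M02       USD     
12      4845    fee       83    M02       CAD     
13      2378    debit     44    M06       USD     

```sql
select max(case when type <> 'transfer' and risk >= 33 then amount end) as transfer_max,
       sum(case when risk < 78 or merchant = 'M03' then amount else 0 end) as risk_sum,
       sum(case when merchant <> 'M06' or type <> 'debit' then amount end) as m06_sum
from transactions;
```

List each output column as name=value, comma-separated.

transfer_max=4845, risk_sum=17632, m06_sum=18726

[transfer_max: type <> 'transfer' and risk >= 33]
txn_id=4: ✗
txn_id=5: ✓ → 1916
txn_id=6: ✗
txn_id=7: ✗
txn_id=8: ✗
txn_id=9: ✗
txn_id=10: ✓ → 2055
txn_id=11: ✗
txn_id=12: ✓ → 4845
txn_id=13: ✓ → 2378
transfer_max = MAX(1916, 2055, 4845, 2378) = 4845
—
[risk_sum: risk < 78 or merchant = 'M03']
txn_id=4: ✓ → 421
txn_id=5: ✓ → 1916
txn_id=6: ✓ → 3638
txn_id=7: ✓ → 4387
txn_id=8: ✓ → 798
txn_id=9: ✓ → 1373
txn_id=10: ✓ → 2055
txn_id=11: ✓ → 666
txn_id=12: ✗
txn_id=13: ✓ → 2378
risk_sum = 421 + 1916 + 3638 + 4387 + 798 + 1373 + 2055 + 666 + 2378 = 17632
—
[m06_sum: merchant <> 'M06' or type <> 'debit']
txn_id=4: ✓ → 421
txn_id=5: ✓ → 1916
txn_id=6: ✓ → 3638
txn_id=7: ✓ → 4387
txn_id=8: ✓ → 798
txn_id=9: ✗
txn_id=10: ✓ → 2055
txn_id=11: ✓ → 666
txn_id=12: ✓ → 4845
txn_id=13: ✗
m06_sum = 421 + 1916 + 3638 + 4387 + 798 + 2055 + 666 + 4845 = 18726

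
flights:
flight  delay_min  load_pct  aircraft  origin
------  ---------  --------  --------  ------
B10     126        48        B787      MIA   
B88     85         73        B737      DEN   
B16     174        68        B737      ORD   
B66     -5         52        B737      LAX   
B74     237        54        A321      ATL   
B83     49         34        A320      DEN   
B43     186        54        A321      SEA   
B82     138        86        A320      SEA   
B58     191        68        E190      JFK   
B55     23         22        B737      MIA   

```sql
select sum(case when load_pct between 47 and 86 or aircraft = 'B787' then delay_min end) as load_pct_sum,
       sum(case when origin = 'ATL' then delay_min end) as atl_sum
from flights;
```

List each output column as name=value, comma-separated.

[load_pct_sum: load_pct between 47 and 86 or aircraft = 'B787']
flight=B10: ✓ → 126
flight=B88: ✓ → 85
flight=B16: ✓ → 174
flight=B66: ✓ → -5
flight=B74: ✓ → 237
flight=B83: ✗
flight=B43: ✓ → 186
flight=B82: ✓ → 138
flight=B58: ✓ → 191
flight=B55: ✗
load_pct_sum = 126 + 85 + 174 + -5 + 237 + 186 + 138 + 191 = 1132
—
[atl_sum: origin = 'ATL']
flight=B10: ✗
flight=B88: ✗
flight=B16: ✗
flight=B66: ✗
flight=B74: ✓ → 237
flight=B83: ✗
flight=B43: ✗
flight=B82: ✗
flight=B58: ✗
flight=B55: ✗
atl_sum = 237

load_pct_sum=1132, atl_sum=237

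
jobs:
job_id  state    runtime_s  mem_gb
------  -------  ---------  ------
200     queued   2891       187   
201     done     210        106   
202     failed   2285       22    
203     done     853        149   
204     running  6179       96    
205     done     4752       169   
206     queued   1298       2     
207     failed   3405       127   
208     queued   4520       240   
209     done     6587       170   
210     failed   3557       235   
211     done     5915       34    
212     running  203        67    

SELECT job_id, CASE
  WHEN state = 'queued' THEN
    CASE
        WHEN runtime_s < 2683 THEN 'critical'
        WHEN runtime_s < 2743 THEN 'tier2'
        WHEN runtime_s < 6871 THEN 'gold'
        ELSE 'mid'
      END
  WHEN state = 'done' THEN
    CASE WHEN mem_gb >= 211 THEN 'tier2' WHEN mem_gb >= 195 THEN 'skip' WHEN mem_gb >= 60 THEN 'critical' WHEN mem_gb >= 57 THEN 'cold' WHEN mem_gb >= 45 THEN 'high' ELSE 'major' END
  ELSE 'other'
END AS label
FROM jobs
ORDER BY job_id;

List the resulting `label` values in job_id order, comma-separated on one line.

job_id=200: state='queued' → inner[runtime_s < 6871] → gold
job_id=201: state='done' → inner[mem_gb >= 60] → critical
job_id=202: state='failed' → outer ELSE → other
job_id=203: state='done' → inner[mem_gb >= 60] → critical
job_id=204: state='running' → outer ELSE → other
job_id=205: state='done' → inner[mem_gb >= 60] → critical
job_id=206: state='queued' → inner[runtime_s < 2683] → critical
job_id=207: state='failed' → outer ELSE → other
job_id=208: state='queued' → inner[runtime_s < 6871] → gold
job_id=209: state='done' → inner[mem_gb >= 60] → critical
job_id=210: state='failed' → outer ELSE → other
job_id=211: state='done' → inner[ELSE] → major
job_id=212: state='running' → outer ELSE → other

gold, critical, other, critical, other, critical, critical, other, gold, critical, other, major, other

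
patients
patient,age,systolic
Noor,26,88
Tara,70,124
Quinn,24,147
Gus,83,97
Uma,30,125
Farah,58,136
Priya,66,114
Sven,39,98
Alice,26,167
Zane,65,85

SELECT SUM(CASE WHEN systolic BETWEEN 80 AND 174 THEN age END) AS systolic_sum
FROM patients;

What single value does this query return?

487

patient=Noor: ✓ → 26
patient=Tara: ✓ → 70
patient=Quinn: ✓ → 24
patient=Gus: ✓ → 83
patient=Uma: ✓ → 30
patient=Farah: ✓ → 58
patient=Priya: ✓ → 66
patient=Sven: ✓ → 39
patient=Alice: ✓ → 26
patient=Zane: ✓ → 65
systolic_sum = 26 + 70 + 24 + 83 + 30 + 58 + 66 + 39 + 26 + 65 = 487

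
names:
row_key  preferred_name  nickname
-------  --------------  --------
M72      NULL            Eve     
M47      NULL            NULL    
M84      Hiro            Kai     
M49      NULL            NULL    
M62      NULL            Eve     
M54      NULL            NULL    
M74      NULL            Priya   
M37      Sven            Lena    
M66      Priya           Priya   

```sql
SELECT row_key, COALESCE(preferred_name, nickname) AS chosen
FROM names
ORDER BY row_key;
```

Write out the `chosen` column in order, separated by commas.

row_key=M37: preferred_name=Sven → Sven
row_key=M47: preferred_name=NULL, nickname=NULL (all NULL) → NULL
row_key=M49: preferred_name=NULL, nickname=NULL (all NULL) → NULL
row_key=M54: preferred_name=NULL, nickname=NULL (all NULL) → NULL
row_key=M62: preferred_name=NULL, nickname=Eve → Eve
row_key=M66: preferred_name=Priya → Priya
row_key=M72: preferred_name=NULL, nickname=Eve → Eve
row_key=M74: preferred_name=NULL, nickname=Priya → Priya
row_key=M84: preferred_name=Hiro → Hiro

Sven, NULL, NULL, NULL, Eve, Priya, Eve, Priya, Hiro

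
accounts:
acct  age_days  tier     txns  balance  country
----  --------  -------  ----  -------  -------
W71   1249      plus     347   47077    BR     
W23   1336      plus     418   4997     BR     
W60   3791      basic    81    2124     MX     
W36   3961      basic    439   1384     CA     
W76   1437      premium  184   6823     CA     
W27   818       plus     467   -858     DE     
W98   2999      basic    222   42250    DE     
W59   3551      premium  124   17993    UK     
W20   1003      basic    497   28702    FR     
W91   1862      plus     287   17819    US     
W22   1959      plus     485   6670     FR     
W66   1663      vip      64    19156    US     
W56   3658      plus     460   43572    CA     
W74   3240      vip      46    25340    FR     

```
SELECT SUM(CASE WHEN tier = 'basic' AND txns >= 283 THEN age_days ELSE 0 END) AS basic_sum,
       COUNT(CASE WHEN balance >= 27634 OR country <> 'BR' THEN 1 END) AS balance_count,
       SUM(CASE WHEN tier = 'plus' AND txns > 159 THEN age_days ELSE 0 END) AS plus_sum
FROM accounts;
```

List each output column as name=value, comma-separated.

[basic_sum: tier = 'basic' AND txns >= 283]
acct=W71: ✗
acct=W23: ✗
acct=W60: ✗
acct=W36: ✓ → 3961
acct=W76: ✗
acct=W27: ✗
acct=W98: ✗
acct=W59: ✗
acct=W20: ✓ → 1003
acct=W91: ✗
acct=W22: ✗
acct=W66: ✗
acct=W56: ✗
acct=W74: ✗
basic_sum = 3961 + 1003 = 4964
—
[balance_count: balance >= 27634 OR country <> 'BR']
acct=W71: ✓ → 1
acct=W23: ✗
acct=W60: ✓ → 1
acct=W36: ✓ → 1
acct=W76: ✓ → 1
acct=W27: ✓ → 1
acct=W98: ✓ → 1
acct=W59: ✓ → 1
acct=W20: ✓ → 1
acct=W91: ✓ → 1
acct=W22: ✓ → 1
acct=W66: ✓ → 1
acct=W56: ✓ → 1
acct=W74: ✓ → 1
balance_count = COUNT(1, 1, 1, 1, 1, 1, 1, 1, 1, 1, 1, 1, 1) = 13
—
[plus_sum: tier = 'plus' AND txns > 159]
acct=W71: ✓ → 1249
acct=W23: ✓ → 1336
acct=W60: ✗
acct=W36: ✗
acct=W76: ✗
acct=W27: ✓ → 818
acct=W98: ✗
acct=W59: ✗
acct=W20: ✗
acct=W91: ✓ → 1862
acct=W22: ✓ → 1959
acct=W66: ✗
acct=W56: ✓ → 3658
acct=W74: ✗
plus_sum = 1249 + 1336 + 818 + 1862 + 1959 + 3658 = 10882

basic_sum=4964, balance_count=13, plus_sum=10882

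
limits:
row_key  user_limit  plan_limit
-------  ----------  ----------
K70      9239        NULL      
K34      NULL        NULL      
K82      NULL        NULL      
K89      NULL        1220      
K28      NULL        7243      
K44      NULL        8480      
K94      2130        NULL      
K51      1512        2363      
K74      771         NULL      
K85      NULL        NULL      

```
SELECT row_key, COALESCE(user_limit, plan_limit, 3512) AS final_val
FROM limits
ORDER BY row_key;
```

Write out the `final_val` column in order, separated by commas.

7243, 3512, 8480, 1512, 9239, 771, 3512, 3512, 1220, 2130

row_key=K28: user_limit=NULL, plan_limit=7243 → 7243
row_key=K34: user_limit=NULL, plan_limit=NULL, → literal 3512 → 3512
row_key=K44: user_limit=NULL, plan_limit=8480 → 8480
row_key=K51: user_limit=1512 → 1512
row_key=K70: user_limit=9239 → 9239
row_key=K74: user_limit=771 → 771
row_key=K82: user_limit=NULL, plan_limit=NULL, → literal 3512 → 3512
row_key=K85: user_limit=NULL, plan_limit=NULL, → literal 3512 → 3512
row_key=K89: user_limit=NULL, plan_limit=1220 → 1220
row_key=K94: user_limit=2130 → 2130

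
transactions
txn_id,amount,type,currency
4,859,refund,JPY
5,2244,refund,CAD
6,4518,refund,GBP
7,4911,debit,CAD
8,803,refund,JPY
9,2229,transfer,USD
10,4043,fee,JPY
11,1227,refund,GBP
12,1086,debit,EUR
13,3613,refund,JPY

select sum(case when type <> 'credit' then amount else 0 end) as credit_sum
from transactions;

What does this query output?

25533

txn_id=4: ✓ → 859
txn_id=5: ✓ → 2244
txn_id=6: ✓ → 4518
txn_id=7: ✓ → 4911
txn_id=8: ✓ → 803
txn_id=9: ✓ → 2229
txn_id=10: ✓ → 4043
txn_id=11: ✓ → 1227
txn_id=12: ✓ → 1086
txn_id=13: ✓ → 3613
credit_sum = 859 + 2244 + 4518 + 4911 + 803 + 2229 + 4043 + 1227 + 1086 + 3613 = 25533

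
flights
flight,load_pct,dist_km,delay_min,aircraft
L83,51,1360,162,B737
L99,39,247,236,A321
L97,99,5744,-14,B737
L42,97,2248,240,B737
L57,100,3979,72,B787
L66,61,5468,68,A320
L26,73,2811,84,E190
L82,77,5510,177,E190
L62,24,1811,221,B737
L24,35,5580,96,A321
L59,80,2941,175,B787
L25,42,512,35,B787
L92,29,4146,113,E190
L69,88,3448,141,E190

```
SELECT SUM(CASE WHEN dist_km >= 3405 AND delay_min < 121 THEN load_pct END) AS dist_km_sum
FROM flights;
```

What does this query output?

324

flight=L83: ✗
flight=L99: ✗
flight=L97: ✓ → 99
flight=L42: ✗
flight=L57: ✓ → 100
flight=L66: ✓ → 61
flight=L26: ✗
flight=L82: ✗
flight=L62: ✗
flight=L24: ✓ → 35
flight=L59: ✗
flight=L25: ✗
flight=L92: ✓ → 29
flight=L69: ✗
dist_km_sum = 99 + 100 + 61 + 35 + 29 = 324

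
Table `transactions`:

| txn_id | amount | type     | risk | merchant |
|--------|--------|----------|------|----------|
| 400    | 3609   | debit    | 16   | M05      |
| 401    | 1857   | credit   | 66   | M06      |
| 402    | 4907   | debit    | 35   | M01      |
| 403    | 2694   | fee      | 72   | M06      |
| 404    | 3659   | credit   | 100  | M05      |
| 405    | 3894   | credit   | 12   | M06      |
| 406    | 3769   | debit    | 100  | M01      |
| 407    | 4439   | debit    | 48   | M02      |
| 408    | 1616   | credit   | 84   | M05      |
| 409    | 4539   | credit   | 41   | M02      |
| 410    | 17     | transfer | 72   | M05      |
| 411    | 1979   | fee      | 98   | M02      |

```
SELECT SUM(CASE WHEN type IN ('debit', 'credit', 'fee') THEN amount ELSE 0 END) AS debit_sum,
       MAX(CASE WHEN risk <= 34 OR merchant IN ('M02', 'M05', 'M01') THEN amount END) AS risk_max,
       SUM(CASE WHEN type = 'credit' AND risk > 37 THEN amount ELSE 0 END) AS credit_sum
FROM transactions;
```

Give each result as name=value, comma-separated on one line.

debit_sum=36962, risk_max=4907, credit_sum=11671

[debit_sum: type IN ('debit', 'credit', 'fee')]
txn_id=400: ✓ → 3609
txn_id=401: ✓ → 1857
txn_id=402: ✓ → 4907
txn_id=403: ✓ → 2694
txn_id=404: ✓ → 3659
txn_id=405: ✓ → 3894
txn_id=406: ✓ → 3769
txn_id=407: ✓ → 4439
txn_id=408: ✓ → 1616
txn_id=409: ✓ → 4539
txn_id=410: ✗
txn_id=411: ✓ → 1979
debit_sum = 3609 + 1857 + 4907 + 2694 + 3659 + 3894 + 3769 + 4439 + 1616 + 4539 + 1979 = 36962
—
[risk_max: risk <= 34 OR merchant IN ('M02', 'M05', 'M01')]
txn_id=400: ✓ → 3609
txn_id=401: ✗
txn_id=402: ✓ → 4907
txn_id=403: ✗
txn_id=404: ✓ → 3659
txn_id=405: ✓ → 3894
txn_id=406: ✓ → 3769
txn_id=407: ✓ → 4439
txn_id=408: ✓ → 1616
txn_id=409: ✓ → 4539
txn_id=410: ✓ → 17
txn_id=411: ✓ → 1979
risk_max = MAX(3609, 4907, 3659, 3894, 3769, 4439, 1616, 4539, 17, 1979) = 4907
—
[credit_sum: type = 'credit' AND risk > 37]
txn_id=400: ✗
txn_id=401: ✓ → 1857
txn_id=402: ✗
txn_id=403: ✗
txn_id=404: ✓ → 3659
txn_id=405: ✗
txn_id=406: ✗
txn_id=407: ✗
txn_id=408: ✓ → 1616
txn_id=409: ✓ → 4539
txn_id=410: ✗
txn_id=411: ✗
credit_sum = 1857 + 3659 + 1616 + 4539 = 11671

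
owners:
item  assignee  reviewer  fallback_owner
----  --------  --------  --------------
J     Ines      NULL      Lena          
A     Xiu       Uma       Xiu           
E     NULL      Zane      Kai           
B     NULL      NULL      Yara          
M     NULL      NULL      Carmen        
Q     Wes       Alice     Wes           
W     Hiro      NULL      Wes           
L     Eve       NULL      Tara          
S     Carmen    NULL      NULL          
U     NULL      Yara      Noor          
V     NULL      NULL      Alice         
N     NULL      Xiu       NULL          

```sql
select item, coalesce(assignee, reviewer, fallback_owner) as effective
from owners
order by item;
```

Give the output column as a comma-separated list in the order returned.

Xiu, Yara, Zane, Ines, Eve, Carmen, Xiu, Wes, Carmen, Yara, Alice, Hiro

item=A: assignee=Xiu → Xiu
item=B: assignee=NULL, reviewer=NULL, fallback_owner=Yara → Yara
item=E: assignee=NULL, reviewer=Zane → Zane
item=J: assignee=Ines → Ines
item=L: assignee=Eve → Eve
item=M: assignee=NULL, reviewer=NULL, fallback_owner=Carmen → Carmen
item=N: assignee=NULL, reviewer=Xiu → Xiu
item=Q: assignee=Wes → Wes
item=S: assignee=Carmen → Carmen
item=U: assignee=NULL, reviewer=Yara → Yara
item=V: assignee=NULL, reviewer=NULL, fallback_owner=Alice → Alice
item=W: assignee=Hiro → Hiro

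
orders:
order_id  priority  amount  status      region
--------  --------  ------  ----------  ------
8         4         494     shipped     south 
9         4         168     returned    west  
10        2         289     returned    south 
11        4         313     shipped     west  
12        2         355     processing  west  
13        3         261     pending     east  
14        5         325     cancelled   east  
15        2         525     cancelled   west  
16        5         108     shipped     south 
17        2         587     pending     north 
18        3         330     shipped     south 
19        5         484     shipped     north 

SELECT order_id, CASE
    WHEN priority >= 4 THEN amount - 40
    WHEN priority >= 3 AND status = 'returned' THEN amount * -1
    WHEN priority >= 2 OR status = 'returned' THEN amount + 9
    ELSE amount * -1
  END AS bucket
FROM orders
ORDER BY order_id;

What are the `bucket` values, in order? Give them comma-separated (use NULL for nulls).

order_id=8: priority >= 4 → 454
order_id=9: priority >= 4 → 128
order_id=10: priority >= 2 OR status = 'returned' → 298
order_id=11: priority >= 4 → 273
order_id=12: priority >= 2 OR status = 'returned' → 364
order_id=13: priority >= 2 OR status = 'returned' → 270
order_id=14: priority >= 4 → 285
order_id=15: priority >= 2 OR status = 'returned' → 534
order_id=16: priority >= 4 → 68
order_id=17: priority >= 2 OR status = 'returned' → 596
order_id=18: priority >= 2 OR status = 'returned' → 339
order_id=19: priority >= 4 → 444

454, 128, 298, 273, 364, 270, 285, 534, 68, 596, 339, 444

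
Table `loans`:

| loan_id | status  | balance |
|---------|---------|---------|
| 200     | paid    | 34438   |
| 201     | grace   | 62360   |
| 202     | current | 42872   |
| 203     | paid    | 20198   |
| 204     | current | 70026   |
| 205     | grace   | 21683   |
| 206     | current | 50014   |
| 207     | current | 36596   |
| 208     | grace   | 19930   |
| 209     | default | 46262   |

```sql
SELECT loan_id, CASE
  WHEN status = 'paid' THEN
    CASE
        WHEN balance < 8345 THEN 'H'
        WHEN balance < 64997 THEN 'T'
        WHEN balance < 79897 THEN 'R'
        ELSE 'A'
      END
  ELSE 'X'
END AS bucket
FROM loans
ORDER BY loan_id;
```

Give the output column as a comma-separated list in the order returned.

T, X, X, T, X, X, X, X, X, X

loan_id=200: status='paid' → inner[balance < 64997] → T
loan_id=201: status='grace' → outer ELSE → X
loan_id=202: status='current' → outer ELSE → X
loan_id=203: status='paid' → inner[balance < 64997] → T
loan_id=204: status='current' → outer ELSE → X
loan_id=205: status='grace' → outer ELSE → X
loan_id=206: status='current' → outer ELSE → X
loan_id=207: status='current' → outer ELSE → X
loan_id=208: status='grace' → outer ELSE → X
loan_id=209: status='default' → outer ELSE → X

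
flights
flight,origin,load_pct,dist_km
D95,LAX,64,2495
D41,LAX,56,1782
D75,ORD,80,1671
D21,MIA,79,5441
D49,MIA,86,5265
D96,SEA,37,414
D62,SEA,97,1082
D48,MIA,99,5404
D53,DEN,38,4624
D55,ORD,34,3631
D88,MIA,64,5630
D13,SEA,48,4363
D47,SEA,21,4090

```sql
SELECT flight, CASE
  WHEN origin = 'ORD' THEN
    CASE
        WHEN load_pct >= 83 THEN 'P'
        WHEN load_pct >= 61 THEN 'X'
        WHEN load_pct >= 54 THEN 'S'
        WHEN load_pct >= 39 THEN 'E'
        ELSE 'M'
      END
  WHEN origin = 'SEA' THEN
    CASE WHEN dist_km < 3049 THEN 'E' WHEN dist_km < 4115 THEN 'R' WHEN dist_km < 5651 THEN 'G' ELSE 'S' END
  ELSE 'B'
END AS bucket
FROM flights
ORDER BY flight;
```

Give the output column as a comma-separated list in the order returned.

G, B, B, R, B, B, B, M, E, X, B, B, E

flight=D13: origin='SEA' → inner[dist_km < 5651] → G
flight=D21: origin='MIA' → outer ELSE → B
flight=D41: origin='LAX' → outer ELSE → B
flight=D47: origin='SEA' → inner[dist_km < 4115] → R
flight=D48: origin='MIA' → outer ELSE → B
flight=D49: origin='MIA' → outer ELSE → B
flight=D53: origin='DEN' → outer ELSE → B
flight=D55: origin='ORD' → inner[ELSE] → M
flight=D62: origin='SEA' → inner[dist_km < 3049] → E
flight=D75: origin='ORD' → inner[load_pct >= 61] → X
flight=D88: origin='MIA' → outer ELSE → B
flight=D95: origin='LAX' → outer ELSE → B
flight=D96: origin='SEA' → inner[dist_km < 3049] → E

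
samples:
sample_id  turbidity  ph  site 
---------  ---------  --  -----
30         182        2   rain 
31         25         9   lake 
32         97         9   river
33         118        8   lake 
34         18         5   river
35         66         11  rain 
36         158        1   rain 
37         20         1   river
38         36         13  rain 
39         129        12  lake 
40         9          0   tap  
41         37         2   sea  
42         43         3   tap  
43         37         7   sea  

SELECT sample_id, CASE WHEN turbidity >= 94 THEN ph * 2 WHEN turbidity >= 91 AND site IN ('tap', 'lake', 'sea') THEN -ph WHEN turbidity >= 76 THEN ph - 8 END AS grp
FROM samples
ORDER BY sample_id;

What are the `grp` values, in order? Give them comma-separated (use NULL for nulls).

sample_id=30: turbidity >= 94 → 4
sample_id=31: (no match → NULL) → NULL
sample_id=32: turbidity >= 94 → 18
sample_id=33: turbidity >= 94 → 16
sample_id=34: (no match → NULL) → NULL
sample_id=35: (no match → NULL) → NULL
sample_id=36: turbidity >= 94 → 2
sample_id=37: (no match → NULL) → NULL
sample_id=38: (no match → NULL) → NULL
sample_id=39: turbidity >= 94 → 24
sample_id=40: (no match → NULL) → NULL
sample_id=41: (no match → NULL) → NULL
sample_id=42: (no match → NULL) → NULL
sample_id=43: (no match → NULL) → NULL

4, NULL, 18, 16, NULL, NULL, 2, NULL, NULL, 24, NULL, NULL, NULL, NULL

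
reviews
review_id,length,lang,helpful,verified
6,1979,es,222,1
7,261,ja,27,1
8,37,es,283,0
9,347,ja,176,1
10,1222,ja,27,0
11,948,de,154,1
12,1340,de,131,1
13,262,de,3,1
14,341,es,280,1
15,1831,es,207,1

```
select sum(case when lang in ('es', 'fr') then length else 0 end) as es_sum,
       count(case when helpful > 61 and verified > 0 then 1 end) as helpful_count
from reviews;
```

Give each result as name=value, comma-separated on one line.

es_sum=4188, helpful_count=6

[es_sum: lang in ('es', 'fr')]
review_id=6: ✓ → 1979
review_id=7: ✗
review_id=8: ✓ → 37
review_id=9: ✗
review_id=10: ✗
review_id=11: ✗
review_id=12: ✗
review_id=13: ✗
review_id=14: ✓ → 341
review_id=15: ✓ → 1831
es_sum = 1979 + 37 + 341 + 1831 = 4188
—
[helpful_count: helpful > 61 and verified > 0]
review_id=6: ✓ → 1
review_id=7: ✗
review_id=8: ✗
review_id=9: ✓ → 1
review_id=10: ✗
review_id=11: ✓ → 1
review_id=12: ✓ → 1
review_id=13: ✗
review_id=14: ✓ → 1
review_id=15: ✓ → 1
helpful_count = COUNT(1, 1, 1, 1, 1, 1) = 6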